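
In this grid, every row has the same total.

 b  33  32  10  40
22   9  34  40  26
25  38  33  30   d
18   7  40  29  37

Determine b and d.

Rows 2 and 4 both add up to 131, so every row sums to 131.
Row 1: 33 + 32 + 10 + 40 = 115, so the missing entry is 131 − 115 = 16.
Row 3: 25 + 38 + 33 + 30 = 126, so the missing entry is 131 − 126 = 5.

b = 16, d = 5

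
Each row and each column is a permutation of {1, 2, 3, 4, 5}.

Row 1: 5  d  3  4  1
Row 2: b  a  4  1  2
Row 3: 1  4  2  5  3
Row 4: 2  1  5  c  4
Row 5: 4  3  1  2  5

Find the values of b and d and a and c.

b = 3, d = 2, a = 5, c = 3

Cell (2,1): column 1 already has {1, 2, 4, 5} → 3.
At (row 2, col 2): row 2 already has {1, 2, 3, 4}, so the value is 5.
For row 4, column 4: row 4 already has {1, 2, 4, 5}; that leaves 3.
At (row 1, col 2): row 1 already has {1, 3, 4, 5}, so the value is 2.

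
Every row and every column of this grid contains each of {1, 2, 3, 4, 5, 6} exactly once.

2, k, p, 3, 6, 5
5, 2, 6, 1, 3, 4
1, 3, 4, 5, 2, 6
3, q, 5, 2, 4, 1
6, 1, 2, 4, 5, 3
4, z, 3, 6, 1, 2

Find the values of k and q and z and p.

k = 4, q = 6, z = 5, p = 1

At (row 4, col 2): row 4 already has {1, 2, 3, 4, 5}, so the value is 6.
For row 1, column 3: column 3 already has {2, 3, 4, 5, 6}; that leaves 1.
Cell (1,2): row 1 already has {1, 2, 3, 5, 6} → 4.
For row 6, column 2: row 6 already has {1, 2, 3, 4, 6}; that leaves 5.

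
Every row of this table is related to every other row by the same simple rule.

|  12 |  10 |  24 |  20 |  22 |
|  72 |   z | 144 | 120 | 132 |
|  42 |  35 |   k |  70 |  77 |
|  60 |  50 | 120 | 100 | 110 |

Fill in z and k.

z = 60, k = 84

Each row is a constant multiple of every other row — this is a multiplication table with the headers hidden.
Row 2 is 120/20 = 6/1 times row 1, so its entry in column 2 is 10 × 6/1 = 60.
Row 3 is 70/20 = 7/2 times row 1, so its entry in column 3 is 24 × 7/2 = 84.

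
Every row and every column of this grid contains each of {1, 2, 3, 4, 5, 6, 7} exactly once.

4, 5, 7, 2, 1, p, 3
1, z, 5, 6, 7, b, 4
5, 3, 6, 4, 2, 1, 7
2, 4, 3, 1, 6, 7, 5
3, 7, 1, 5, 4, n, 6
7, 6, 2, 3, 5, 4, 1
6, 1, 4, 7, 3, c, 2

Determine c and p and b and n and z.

At (row 7, col 6): row 7 already has {1, 2, 3, 4, 6, 7}, so the value is 5.
Cell (2,2): column 2 already has {1, 3, 4, 5, 6, 7} → 2.
At (row 2, col 6): row 2 already has {1, 2, 4, 5, 6, 7}, so the value is 3.
For row 5, column 6: row 5 already has {1, 3, 4, 5, 6, 7}; that leaves 2.
At (row 1, col 6): row 1 already has {1, 2, 3, 4, 5, 7}, so the value is 6.

c = 5, p = 6, b = 3, n = 2, z = 2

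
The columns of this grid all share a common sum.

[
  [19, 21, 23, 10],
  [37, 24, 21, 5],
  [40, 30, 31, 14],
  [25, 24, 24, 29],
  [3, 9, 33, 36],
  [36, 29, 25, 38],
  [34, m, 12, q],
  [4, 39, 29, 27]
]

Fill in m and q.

m = 22, q = 39

The complete columns each total 198.
Column 2 is missing 198 − 176 = 22 (since 21 + 24 + 30 + 24 + 9 + 29 + 39 = 176).
Column 4 is missing 198 − 159 = 39 (since 10 + 5 + 14 + 29 + 36 + 38 + 27 = 159).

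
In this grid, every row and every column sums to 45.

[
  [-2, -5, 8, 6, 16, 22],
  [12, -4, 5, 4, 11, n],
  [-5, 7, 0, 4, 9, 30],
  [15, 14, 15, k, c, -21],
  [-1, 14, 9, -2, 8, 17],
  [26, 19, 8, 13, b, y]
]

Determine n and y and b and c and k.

n = 17, y = -20, b = -1, c = 2, k = 20

Row 2 has 12 − 4 + 5 + 4 + 11 = 28; the blank must be 45 − 28 = 17.
Column 6 has 22 + 17 + 30 − 21 + 17 = 65; the blank must be 45 − 65 = -20.
Row 6 has 26 + 19 + 8 + 13 − 20 = 46; the blank must be 45 − 46 = -1.
Column 5 has 16 + 11 + 9 + 8 − 1 = 43; the blank must be 45 − 43 = 2.
Row 4 has 15 + 14 + 15 + 2 − 21 = 25; the blank must be 45 − 25 = 20.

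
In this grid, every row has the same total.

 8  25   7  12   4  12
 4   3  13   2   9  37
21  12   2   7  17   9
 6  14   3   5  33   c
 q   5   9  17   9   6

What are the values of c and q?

c = 7, q = 22

Rows 2 and 3 both add up to 68, so every row sums to 68.
Row 4: 6 + 14 + 3 + 5 + 33 = 61, so the missing entry is 68 − 61 = 7.
Row 5: 5 + 9 + 17 + 9 + 6 = 46, so the missing entry is 68 − 46 = 22.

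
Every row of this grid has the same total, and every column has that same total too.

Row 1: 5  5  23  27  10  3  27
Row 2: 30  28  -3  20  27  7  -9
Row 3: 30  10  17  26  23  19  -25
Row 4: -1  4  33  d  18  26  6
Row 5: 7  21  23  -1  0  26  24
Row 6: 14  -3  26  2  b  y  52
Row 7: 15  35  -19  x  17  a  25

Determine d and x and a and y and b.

Rows 1 and 2 both sum to 100, so that's the common total.
The known cells in column 5 total 95, leaving 100 − 95 = 5 for the blank.
The known cells in row 6 total 96, leaving 100 − 96 = 4 for the blank.
The known cells in column 6 total 85, leaving 100 − 85 = 15 for the blank.
The known cells in row 4 total 86, leaving 100 − 86 = 14 for the blank.
The known cells in row 7 total 88, leaving 100 − 88 = 12 for the blank.

d = 14, x = 12, a = 15, y = 4, b = 5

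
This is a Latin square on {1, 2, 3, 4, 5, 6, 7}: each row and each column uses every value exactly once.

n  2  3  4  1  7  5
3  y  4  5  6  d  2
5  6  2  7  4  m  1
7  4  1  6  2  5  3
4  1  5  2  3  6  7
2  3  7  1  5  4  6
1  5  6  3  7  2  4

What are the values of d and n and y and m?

For row 2, column 2: column 2 already has {1, 2, 3, 4, 5, 6}; that leaves 7.
For row 3, column 6: row 3 already has {1, 2, 4, 5, 6, 7}; that leaves 3.
For row 2, column 6: row 2 already has {2, 3, 4, 5, 6, 7}; that leaves 1.
Cell (1,1): row 1 already has {1, 2, 3, 4, 5, 7} → 6.

d = 1, n = 6, y = 7, m = 3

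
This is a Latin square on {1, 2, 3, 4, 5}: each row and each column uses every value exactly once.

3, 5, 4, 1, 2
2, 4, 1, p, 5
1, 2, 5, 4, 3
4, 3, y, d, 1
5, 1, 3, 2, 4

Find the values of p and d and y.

For row 4, column 3: column 3 already has {1, 3, 4, 5}; that leaves 2.
At (row 4, col 4): row 4 already has {1, 2, 3, 4}, so the value is 5.
At (row 2, col 4): row 2 already has {1, 2, 4, 5}, so the value is 3.

p = 3, d = 5, y = 2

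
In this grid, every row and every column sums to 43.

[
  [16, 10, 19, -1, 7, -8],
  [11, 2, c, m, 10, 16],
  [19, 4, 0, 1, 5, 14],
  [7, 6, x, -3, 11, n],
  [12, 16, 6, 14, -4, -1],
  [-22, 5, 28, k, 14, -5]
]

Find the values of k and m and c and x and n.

Row 6: -22 + 5 + 28 + 14 − 5 = 20, so its missing entry is 43 − 20 = 23.
Column 4: -1 + 1 − 3 + 14 + 23 = 34, so its missing entry is 43 − 34 = 9.
Row 2: 11 + 2 + 9 + 10 + 16 = 48, so its missing entry is 43 − 48 = -5.
Column 3: 19 − 5 + 0 + 6 + 28 = 48, so its missing entry is 43 − 48 = -5.
Row 4: 7 + 6 − 5 − 3 + 11 = 16, so its missing entry is 43 − 16 = 27.

k = 23, m = 9, c = -5, x = -5, n = 27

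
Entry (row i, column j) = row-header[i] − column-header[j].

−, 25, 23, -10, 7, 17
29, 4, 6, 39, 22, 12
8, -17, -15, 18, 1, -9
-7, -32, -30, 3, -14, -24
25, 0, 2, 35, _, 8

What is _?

25 − 7 = 18.

18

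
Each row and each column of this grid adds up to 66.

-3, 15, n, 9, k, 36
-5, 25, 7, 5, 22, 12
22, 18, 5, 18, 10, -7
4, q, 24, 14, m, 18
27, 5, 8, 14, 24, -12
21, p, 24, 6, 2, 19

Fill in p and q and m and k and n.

The known cells in row 6 total 72, leaving 66 − 72 = -6 for the blank.
The known cells in column 2 total 57, leaving 66 − 57 = 9 for the blank.
The known cells in row 4 total 69, leaving 66 − 69 = -3 for the blank.
The known cells in column 5 total 55, leaving 66 − 55 = 11 for the blank.
The known cells in row 1 total 68, leaving 66 − 68 = -2 for the blank.

p = -6, q = 9, m = -3, k = 11, n = -2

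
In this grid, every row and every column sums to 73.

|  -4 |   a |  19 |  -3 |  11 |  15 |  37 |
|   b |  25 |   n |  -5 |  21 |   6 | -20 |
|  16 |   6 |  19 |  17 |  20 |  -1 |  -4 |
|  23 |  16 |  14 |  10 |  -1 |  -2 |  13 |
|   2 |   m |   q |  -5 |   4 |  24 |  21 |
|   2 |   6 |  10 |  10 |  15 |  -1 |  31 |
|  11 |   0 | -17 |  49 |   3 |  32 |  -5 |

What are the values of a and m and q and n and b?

Row 1 has -4 + 19 − 3 + 11 + 15 + 37 = 75; the blank must be 73 − 75 = -2.
Column 1 has -4 + 16 + 23 + 2 + 2 + 11 = 50; the blank must be 73 − 50 = 23.
Row 2 has 23 + 25 − 5 + 21 + 6 − 20 = 50; the blank must be 73 − 50 = 23.
Column 3 has 19 + 23 + 19 + 14 + 10 − 17 = 68; the blank must be 73 − 68 = 5.
Row 5 has 2 + 5 − 5 + 4 + 24 + 21 = 51; the blank must be 73 − 51 = 22.

a = -2, m = 22, q = 5, n = 23, b = 23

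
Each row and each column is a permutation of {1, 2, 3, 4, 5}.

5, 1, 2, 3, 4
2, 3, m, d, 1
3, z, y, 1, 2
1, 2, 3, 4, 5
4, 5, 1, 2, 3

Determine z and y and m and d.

z = 4, y = 5, m = 4, d = 5

Cell (2,4): column 4 already has {1, 2, 3, 4} → 5.
For row 2, column 3: row 2 already has {1, 2, 3, 5}; that leaves 4.
At (row 3, col 2): column 2 already has {1, 2, 3, 5}, so the value is 4.
For row 3, column 3: row 3 already has {1, 2, 3, 4}; that leaves 5.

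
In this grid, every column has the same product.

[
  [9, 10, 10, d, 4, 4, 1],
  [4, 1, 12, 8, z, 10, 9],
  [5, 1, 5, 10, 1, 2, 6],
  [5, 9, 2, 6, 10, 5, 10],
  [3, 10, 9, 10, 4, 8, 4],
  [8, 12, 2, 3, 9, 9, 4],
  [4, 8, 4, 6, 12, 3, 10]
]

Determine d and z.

d = 1, z = 5

Columns 3 and 6 each multiply to 86400, so every column has product 86400.
Column 4: 8×10×6×10×3×6 = 86400, so the missing entry is 86400 ÷ 86400 = 1.
Column 5: 4×1×10×4×9×12 = 17280, so the missing entry is 86400 ÷ 17280 = 5.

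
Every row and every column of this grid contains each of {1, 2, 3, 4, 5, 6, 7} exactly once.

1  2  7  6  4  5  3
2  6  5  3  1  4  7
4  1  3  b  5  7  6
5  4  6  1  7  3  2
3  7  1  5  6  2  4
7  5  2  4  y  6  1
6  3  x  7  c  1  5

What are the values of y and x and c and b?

y = 3, x = 4, c = 2, b = 2

At (row 3, col 4): row 3 already has {1, 3, 4, 5, 6, 7}, so the value is 2.
Cell (6,5): row 6 already has {1, 2, 4, 5, 6, 7} → 3.
For row 7, column 3: column 3 already has {1, 2, 3, 5, 6, 7}; that leaves 4.
Cell (7,5): row 7 already has {1, 3, 4, 5, 6, 7} → 2.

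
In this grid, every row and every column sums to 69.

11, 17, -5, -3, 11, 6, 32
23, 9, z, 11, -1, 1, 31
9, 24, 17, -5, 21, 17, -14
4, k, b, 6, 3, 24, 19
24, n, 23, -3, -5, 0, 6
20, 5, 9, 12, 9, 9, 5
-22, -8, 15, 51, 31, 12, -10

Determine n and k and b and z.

Row 2: 23 + 9 + 11 − 1 + 1 + 31 = 74, so its missing entry is 69 − 74 = -5.
Column 3: -5 − 5 + 17 + 23 + 9 + 15 = 54, so its missing entry is 69 − 54 = 15.
Row 4: 4 + 15 + 6 + 3 + 24 + 19 = 71, so its missing entry is 69 − 71 = -2.
Row 5: 24 + 23 − 3 − 5 + 0 + 6 = 45, so its missing entry is 69 − 45 = 24.

n = 24, k = -2, b = 15, z = -5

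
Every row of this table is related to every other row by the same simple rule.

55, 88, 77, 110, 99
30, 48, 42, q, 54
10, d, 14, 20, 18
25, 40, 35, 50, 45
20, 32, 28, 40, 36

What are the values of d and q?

d = 16, q = 60

Each row is a constant multiple of every other row — this is a multiplication table with the headers hidden.
Row 3 is 14/77 = 2/11 times row 1, so its entry in column 2 is 88 × 2/11 = 16.
Row 2 is 42/77 = 6/11 times row 1, so its entry in column 4 is 110 × 6/11 = 60.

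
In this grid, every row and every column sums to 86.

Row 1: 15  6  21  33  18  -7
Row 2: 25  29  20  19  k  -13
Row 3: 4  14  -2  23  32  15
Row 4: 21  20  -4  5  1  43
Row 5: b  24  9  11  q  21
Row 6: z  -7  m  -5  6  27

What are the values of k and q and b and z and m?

k = 6, q = 23, b = -2, z = 23, m = 42

The known cells in row 2 total 80, leaving 86 − 80 = 6 for the blank.
The known cells in column 5 total 63, leaving 86 − 63 = 23 for the blank.
The known cells in row 5 total 88, leaving 86 − 88 = -2 for the blank.
The known cells in column 1 total 63, leaving 86 − 63 = 23 for the blank.
The known cells in row 6 total 44, leaving 86 − 44 = 42 for the blank.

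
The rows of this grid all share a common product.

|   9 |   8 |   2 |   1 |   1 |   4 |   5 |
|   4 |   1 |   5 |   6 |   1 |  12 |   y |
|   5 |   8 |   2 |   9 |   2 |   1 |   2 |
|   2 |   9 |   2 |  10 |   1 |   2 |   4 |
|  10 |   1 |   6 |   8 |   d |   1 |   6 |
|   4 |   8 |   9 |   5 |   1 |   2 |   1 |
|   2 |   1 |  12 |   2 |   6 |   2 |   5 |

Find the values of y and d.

y = 2, d = 1

Rows 3 and 7 each multiply to 2880, so every row has product 2880.
Row 2: 4×1×5×6×1×12 = 1440, so the missing entry is 2880 ÷ 1440 = 2.
Row 5: 10×1×6×8×1×6 = 2880, so the missing entry is 2880 ÷ 2880 = 1.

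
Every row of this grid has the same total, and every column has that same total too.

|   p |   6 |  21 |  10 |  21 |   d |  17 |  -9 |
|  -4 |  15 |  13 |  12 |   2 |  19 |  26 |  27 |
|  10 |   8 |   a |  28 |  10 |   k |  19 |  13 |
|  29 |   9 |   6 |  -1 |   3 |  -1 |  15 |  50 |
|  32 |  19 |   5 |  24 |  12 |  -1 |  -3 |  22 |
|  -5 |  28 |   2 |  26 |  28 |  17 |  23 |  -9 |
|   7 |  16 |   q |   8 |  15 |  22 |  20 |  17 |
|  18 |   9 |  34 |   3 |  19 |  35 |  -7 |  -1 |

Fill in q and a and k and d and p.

q = 5, a = 24, k = -2, d = 21, p = 23

Rows 2 and 4 both sum to 110, so that's the common total.
Row 7: 7 + 16 + 8 + 15 + 22 + 20 + 17 = 105, so its missing entry is 110 − 105 = 5.
Column 1: -4 + 10 + 29 + 32 − 5 + 7 + 18 = 87, so its missing entry is 110 − 87 = 23.
Row 1: 23 + 6 + 21 + 10 + 21 + 17 − 9 = 89, so its missing entry is 110 − 89 = 21.
Column 3: 21 + 13 + 6 + 5 + 2 + 5 + 34 = 86, so its missing entry is 110 − 86 = 24.
Row 3: 10 + 8 + 24 + 28 + 10 + 19 + 13 = 112, so its missing entry is 110 − 112 = -2.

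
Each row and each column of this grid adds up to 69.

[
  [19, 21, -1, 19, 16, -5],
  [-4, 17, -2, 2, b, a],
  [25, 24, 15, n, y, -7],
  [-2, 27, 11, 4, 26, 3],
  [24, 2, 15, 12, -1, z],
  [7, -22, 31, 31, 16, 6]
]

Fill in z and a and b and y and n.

z = 17, a = 55, b = 1, y = 11, n = 1

The known cells in column 4 total 68, leaving 69 − 68 = 1 for the blank.
The known cells in row 3 total 58, leaving 69 − 58 = 11 for the blank.
The known cells in column 5 total 68, leaving 69 − 68 = 1 for the blank.
The known cells in row 2 total 14, leaving 69 − 14 = 55 for the blank.
The known cells in row 5 total 52, leaving 69 − 52 = 17 for the blank.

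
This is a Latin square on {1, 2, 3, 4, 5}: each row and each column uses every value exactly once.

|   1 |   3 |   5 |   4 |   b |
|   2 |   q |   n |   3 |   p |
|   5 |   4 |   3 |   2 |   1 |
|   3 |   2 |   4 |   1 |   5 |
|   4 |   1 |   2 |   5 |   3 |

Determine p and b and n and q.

p = 4, b = 2, n = 1, q = 5

Cell (2,2): column 2 already has {1, 2, 3, 4} → 5.
For row 2, column 3: column 3 already has {2, 3, 4, 5}; that leaves 1.
Cell (1,5): row 1 already has {1, 3, 4, 5} → 2.
At (row 2, col 5): row 2 already has {1, 2, 3, 5}, so the value is 4.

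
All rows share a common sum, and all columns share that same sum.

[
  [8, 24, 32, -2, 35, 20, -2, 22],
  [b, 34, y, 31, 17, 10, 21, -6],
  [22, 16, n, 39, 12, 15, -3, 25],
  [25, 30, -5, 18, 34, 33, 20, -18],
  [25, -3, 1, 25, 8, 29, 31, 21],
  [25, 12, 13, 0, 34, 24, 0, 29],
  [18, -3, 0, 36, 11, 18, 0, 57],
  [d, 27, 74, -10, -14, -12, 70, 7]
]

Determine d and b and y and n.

Rows 1 and 4 both sum to 137, so that's the common total.
Row 8: 27 + 74 − 10 − 14 − 12 + 70 + 7 = 142, so its missing entry is 137 − 142 = -5.
Column 1: 8 + 22 + 25 + 25 + 25 + 18 − 5 = 118, so its missing entry is 137 − 118 = 19.
Row 2: 19 + 34 + 31 + 17 + 10 + 21 − 6 = 126, so its missing entry is 137 − 126 = 11.
Row 3: 22 + 16 + 39 + 12 + 15 − 3 + 25 = 126, so its missing entry is 137 − 126 = 11.

d = -5, b = 19, y = 11, n = 11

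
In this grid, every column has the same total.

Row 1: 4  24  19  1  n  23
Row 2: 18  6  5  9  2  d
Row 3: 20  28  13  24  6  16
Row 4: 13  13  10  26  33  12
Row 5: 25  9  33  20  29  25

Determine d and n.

Columns 3 and 4 both add up to 80, so every column sums to 80.
Column 6: 23 + 16 + 12 + 25 = 76, so the missing entry is 80 − 76 = 4.
Column 5: 2 + 6 + 33 + 29 = 70, so the missing entry is 80 − 70 = 10.

d = 4, n = 10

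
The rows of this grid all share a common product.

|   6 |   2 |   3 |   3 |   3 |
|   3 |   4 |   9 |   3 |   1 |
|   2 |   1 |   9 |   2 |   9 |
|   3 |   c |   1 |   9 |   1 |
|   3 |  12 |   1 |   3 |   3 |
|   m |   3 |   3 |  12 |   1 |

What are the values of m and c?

Rows 3 and 5 each multiply to 324, so every row has product 324.
Row 6: 3×3×12×1 = 108, so the missing entry is 324 ÷ 108 = 3.
Row 4: 3×1×9×1 = 27, so the missing entry is 324 ÷ 27 = 12.

m = 3, c = 12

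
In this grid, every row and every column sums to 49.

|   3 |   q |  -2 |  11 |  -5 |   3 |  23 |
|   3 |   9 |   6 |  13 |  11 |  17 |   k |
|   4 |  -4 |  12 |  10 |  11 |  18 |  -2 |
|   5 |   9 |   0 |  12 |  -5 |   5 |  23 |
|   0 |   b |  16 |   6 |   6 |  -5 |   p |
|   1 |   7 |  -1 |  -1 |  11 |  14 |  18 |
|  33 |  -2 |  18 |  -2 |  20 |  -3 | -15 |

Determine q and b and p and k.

Row 1: 3 − 2 + 11 − 5 + 3 + 23 = 33, so its missing entry is 49 − 33 = 16.
Row 2: 3 + 9 + 6 + 13 + 11 + 17 = 59, so its missing entry is 49 − 59 = -10.
Column 7: 23 − 10 − 2 + 23 + 18 − 15 = 37, so its missing entry is 49 − 37 = 12.
Row 5: 0 + 16 + 6 + 6 − 5 + 12 = 35, so its missing entry is 49 − 35 = 14.

q = 16, b = 14, p = 12, k = -10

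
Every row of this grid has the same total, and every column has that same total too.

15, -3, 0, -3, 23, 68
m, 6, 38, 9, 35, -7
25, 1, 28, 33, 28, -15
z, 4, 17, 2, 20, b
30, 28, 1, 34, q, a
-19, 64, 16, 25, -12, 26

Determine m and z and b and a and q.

m = 19, z = 30, b = 27, a = 1, q = 6

Rows 1 and 3 both sum to 100, so that's the common total.
Column 5 has 23 + 35 + 28 + 20 − 12 = 94; the blank must be 100 − 94 = 6.
Row 5 has 30 + 28 + 1 + 34 + 6 = 99; the blank must be 100 − 99 = 1.
Row 2 has 6 + 38 + 9 + 35 − 7 = 81; the blank must be 100 − 81 = 19.
Column 1 has 15 + 19 + 25 + 30 − 19 = 70; the blank must be 100 − 70 = 30.
Row 4 has 30 + 4 + 17 + 2 + 20 = 73; the blank must be 100 − 73 = 27.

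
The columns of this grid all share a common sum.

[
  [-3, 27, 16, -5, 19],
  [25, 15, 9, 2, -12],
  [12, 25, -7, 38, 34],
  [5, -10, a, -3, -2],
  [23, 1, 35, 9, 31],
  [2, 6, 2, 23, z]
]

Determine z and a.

z = -6, a = 9

Column 2 sums to 64 and so does column 4; that's the common total.
In column 5 the known cells total 70, leaving 64 − 70 = -6.
In column 3 the known cells total 55, leaving 64 − 55 = 9.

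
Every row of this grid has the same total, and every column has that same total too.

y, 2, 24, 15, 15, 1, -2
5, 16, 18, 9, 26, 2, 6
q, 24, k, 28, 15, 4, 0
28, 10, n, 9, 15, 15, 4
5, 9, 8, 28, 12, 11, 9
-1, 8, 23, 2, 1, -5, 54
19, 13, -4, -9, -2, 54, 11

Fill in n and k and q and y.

Rows 2 and 5 both sum to 82, so that's the common total.
Row 1 has 2 + 24 + 15 + 15 + 1 − 2 = 55; the blank must be 82 − 55 = 27.
Row 4 has 28 + 10 + 9 + 15 + 15 + 4 = 81; the blank must be 82 − 81 = 1.
Column 1 has 27 + 5 + 28 + 5 − 1 + 19 = 83; the blank must be 82 − 83 = -1.
Row 3 has -1 + 24 + 28 + 15 + 4 + 0 = 70; the blank must be 82 − 70 = 12.

n = 1, k = 12, q = -1, y = 27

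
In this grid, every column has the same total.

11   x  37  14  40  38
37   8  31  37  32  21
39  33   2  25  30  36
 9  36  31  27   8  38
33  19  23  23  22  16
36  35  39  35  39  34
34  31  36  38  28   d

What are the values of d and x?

Column 1 sums to 199 and so does column 4; that's the common total.
In column 6 the known cells total 183, leaving 199 − 183 = 16.
In column 2 the known cells total 162, leaving 199 − 162 = 37.

d = 16, x = 37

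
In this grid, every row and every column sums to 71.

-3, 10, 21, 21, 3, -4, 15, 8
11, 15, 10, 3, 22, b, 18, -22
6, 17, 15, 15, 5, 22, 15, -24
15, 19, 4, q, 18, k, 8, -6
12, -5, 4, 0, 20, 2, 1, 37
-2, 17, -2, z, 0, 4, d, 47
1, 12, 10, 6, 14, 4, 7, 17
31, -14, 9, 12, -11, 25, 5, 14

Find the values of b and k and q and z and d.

Row 2 has 11 + 15 + 10 + 3 + 22 + 18 − 22 = 57; the blank must be 71 − 57 = 14.
Column 7 has 15 + 18 + 15 + 8 + 1 + 7 + 5 = 69; the blank must be 71 − 69 = 2.
Row 6 has -2 + 17 − 2 + 0 + 4 + 2 + 47 = 66; the blank must be 71 − 66 = 5.
Column 4 has 21 + 3 + 15 + 0 + 5 + 6 + 12 = 62; the blank must be 71 − 62 = 9.
Row 4 has 15 + 19 + 4 + 9 + 18 + 8 − 6 = 67; the blank must be 71 − 67 = 4.

b = 14, k = 4, q = 9, z = 5, d = 2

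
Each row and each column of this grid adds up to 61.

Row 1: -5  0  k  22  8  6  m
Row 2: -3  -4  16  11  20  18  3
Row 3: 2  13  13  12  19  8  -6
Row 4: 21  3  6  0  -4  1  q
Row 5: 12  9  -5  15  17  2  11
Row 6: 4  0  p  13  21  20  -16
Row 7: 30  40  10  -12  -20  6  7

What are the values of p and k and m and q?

The known cells in row 4 total 27, leaving 61 − 27 = 34 for the blank.
The known cells in column 7 total 33, leaving 61 − 33 = 28 for the blank.
The known cells in row 1 total 59, leaving 61 − 59 = 2 for the blank.
The known cells in row 6 total 42, leaving 61 − 42 = 19 for the blank.

p = 19, k = 2, m = 28, q = 34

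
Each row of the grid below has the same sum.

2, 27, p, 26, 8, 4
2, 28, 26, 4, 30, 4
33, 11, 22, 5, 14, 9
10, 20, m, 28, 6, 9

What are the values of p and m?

The complete rows each total 94.
Row 1 is missing 94 − 67 = 27 (since 2 + 27 + 26 + 8 + 4 = 67).
Row 4 is missing 94 − 73 = 21 (since 10 + 20 + 28 + 6 + 9 = 73).

p = 27, m = 21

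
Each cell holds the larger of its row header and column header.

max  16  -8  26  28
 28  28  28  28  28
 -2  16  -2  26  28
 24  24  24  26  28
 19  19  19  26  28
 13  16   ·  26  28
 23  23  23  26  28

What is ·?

13

max(13, -8) = 13.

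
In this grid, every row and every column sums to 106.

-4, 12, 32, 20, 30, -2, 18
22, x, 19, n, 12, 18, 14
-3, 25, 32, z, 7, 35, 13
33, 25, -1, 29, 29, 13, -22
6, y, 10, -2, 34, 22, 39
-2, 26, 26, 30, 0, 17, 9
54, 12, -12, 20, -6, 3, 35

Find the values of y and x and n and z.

Row 3: -3 + 25 + 32 + 7 + 35 + 13 = 109, so its missing entry is 106 − 109 = -3.
Column 4: 20 − 3 + 29 − 2 + 30 + 20 = 94, so its missing entry is 106 − 94 = 12.
Row 2: 22 + 19 + 12 + 12 + 18 + 14 = 97, so its missing entry is 106 − 97 = 9.
Row 5: 6 + 10 − 2 + 34 + 22 + 39 = 109, so its missing entry is 106 − 109 = -3.

y = -3, x = 9, n = 12, z = -3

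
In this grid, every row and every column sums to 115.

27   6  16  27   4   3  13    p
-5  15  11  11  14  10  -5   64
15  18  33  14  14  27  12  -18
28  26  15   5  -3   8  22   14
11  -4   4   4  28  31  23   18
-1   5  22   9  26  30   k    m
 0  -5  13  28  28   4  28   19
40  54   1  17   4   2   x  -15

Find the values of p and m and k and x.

p = 19, m = 14, k = 10, x = 12

Row 1 has 27 + 6 + 16 + 27 + 4 + 3 + 13 = 96; the blank must be 115 − 96 = 19.
Row 8 has 40 + 54 + 1 + 17 + 4 + 2 − 15 = 103; the blank must be 115 − 103 = 12.
Column 7 has 13 − 5 + 12 + 22 + 23 + 28 + 12 = 105; the blank must be 115 − 105 = 10.
Row 6 has -1 + 5 + 22 + 9 + 26 + 30 + 10 = 101; the blank must be 115 − 101 = 14.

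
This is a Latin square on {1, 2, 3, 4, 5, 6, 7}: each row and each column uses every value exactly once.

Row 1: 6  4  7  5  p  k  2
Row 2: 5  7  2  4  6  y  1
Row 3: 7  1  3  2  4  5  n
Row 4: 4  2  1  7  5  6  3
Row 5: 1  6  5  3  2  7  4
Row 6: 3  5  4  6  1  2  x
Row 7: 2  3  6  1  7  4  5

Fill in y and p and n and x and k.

y = 3, p = 3, n = 6, x = 7, k = 1

At (row 1, col 5): column 5 already has {1, 2, 4, 5, 6, 7}, so the value is 3.
For row 2, column 6: row 2 already has {1, 2, 4, 5, 6, 7}; that leaves 3.
Cell (3,7): row 3 already has {1, 2, 3, 4, 5, 7} → 6.
At (row 6, col 7): row 6 already has {1, 2, 3, 4, 5, 6}, so the value is 7.
At (row 1, col 6): row 1 already has {2, 3, 4, 5, 6, 7}, so the value is 1.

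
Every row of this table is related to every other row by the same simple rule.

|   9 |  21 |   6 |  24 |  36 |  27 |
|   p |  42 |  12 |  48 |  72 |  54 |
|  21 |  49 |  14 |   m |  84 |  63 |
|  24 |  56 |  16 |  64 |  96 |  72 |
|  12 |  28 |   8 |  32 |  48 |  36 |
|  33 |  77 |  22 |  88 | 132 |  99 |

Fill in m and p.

m = 56, p = 18

Each row is a constant multiple of every other row — this is a multiplication table with the headers hidden.
Row 3 is 49/21 = 7/3 times row 1, so its entry in column 4 is 24 × 7/3 = 56.
Row 2 is 42/21 = 2/1 times row 1, so its entry in column 1 is 9 × 2/1 = 18.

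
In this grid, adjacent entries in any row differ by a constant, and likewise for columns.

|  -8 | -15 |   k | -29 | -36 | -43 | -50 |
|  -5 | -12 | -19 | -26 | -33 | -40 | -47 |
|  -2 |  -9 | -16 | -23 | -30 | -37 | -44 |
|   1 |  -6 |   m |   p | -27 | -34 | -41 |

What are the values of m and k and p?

Along each row the entries change by -7 per step; down each column they change by 3.
Row 4: from 1 at column 1, stepping by -7 to column 3 gives -13.
Row 1: from -8 at column 1, stepping by -7 to column 3 gives -22.
Row 4: from 1 at column 1, stepping by -7 to column 4 gives -20.

m = -13, k = -22, p = -20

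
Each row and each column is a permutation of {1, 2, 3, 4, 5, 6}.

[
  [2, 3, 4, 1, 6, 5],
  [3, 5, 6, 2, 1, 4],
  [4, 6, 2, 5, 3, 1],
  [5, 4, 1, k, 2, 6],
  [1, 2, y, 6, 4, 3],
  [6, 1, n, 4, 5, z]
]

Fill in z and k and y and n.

At (row 4, col 4): row 4 already has {1, 2, 4, 5, 6}, so the value is 3.
For row 5, column 3: row 5 already has {1, 2, 3, 4, 6}; that leaves 5.
Cell (6,3): column 3 already has {1, 2, 4, 5, 6} → 3.
At (row 6, col 6): row 6 already has {1, 3, 4, 5, 6}, so the value is 2.

z = 2, k = 3, y = 5, n = 3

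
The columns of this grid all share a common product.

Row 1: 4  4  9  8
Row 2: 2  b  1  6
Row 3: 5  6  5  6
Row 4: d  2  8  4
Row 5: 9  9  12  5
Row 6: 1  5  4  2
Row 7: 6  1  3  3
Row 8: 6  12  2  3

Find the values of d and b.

d = 8, b = 4

Columns 3 and 4 each multiply to 103680, so every column has product 103680.
Column 1: 4×2×5×9×1×6×6 = 12960, so the missing entry is 103680 ÷ 12960 = 8.
Column 2: 4×6×2×9×5×1×12 = 25920, so the missing entry is 103680 ÷ 25920 = 4.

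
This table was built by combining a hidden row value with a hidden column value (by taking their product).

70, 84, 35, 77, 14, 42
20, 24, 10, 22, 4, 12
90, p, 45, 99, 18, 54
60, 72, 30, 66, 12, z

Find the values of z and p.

z = 36, p = 108

Each row is a constant multiple of every other row — this is a multiplication table with the headers hidden.
Row 4 is 60/70 = 6/7 times row 1, so its entry in column 6 is 42 × 6/7 = 36.
Row 3 is 90/70 = 9/7 times row 1, so its entry in column 2 is 84 × 9/7 = 108.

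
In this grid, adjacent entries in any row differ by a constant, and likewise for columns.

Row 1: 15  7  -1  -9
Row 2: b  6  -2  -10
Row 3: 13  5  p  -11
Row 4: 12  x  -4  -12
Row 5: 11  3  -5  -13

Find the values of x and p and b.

Along each row the entries change by -8 per step; down each column they change by -1.
Row 4: from 12 at column 1, stepping by -8 to column 2 gives 4.
Row 3: from 13 at column 1, stepping by -8 to column 3 gives -3.
Row 2: from 6 at column 2, stepping by -8 to column 1 gives 14.

x = 4, p = -3, b = 14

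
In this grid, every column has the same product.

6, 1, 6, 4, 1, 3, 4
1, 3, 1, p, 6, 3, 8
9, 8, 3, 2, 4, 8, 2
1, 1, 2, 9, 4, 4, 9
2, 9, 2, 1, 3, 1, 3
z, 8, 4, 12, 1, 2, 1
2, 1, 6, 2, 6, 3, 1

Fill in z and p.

z = 8, p = 1

Columns 2 and 6 each multiply to 1728, so every column has product 1728.
Column 1: 6×1×9×1×2×2 = 216, so the missing entry is 1728 ÷ 216 = 8.
Column 4: 4×2×9×1×12×2 = 1728, so the missing entry is 1728 ÷ 1728 = 1.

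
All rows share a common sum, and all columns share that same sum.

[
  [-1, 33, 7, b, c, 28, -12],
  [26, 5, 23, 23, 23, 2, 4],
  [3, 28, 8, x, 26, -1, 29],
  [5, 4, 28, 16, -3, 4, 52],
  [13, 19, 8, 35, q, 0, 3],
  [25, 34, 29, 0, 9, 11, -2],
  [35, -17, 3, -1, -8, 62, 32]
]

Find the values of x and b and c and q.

x = 13, b = 20, c = 31, q = 28

Rows 2 and 4 both sum to 106, so that's the common total.
Row 3 has 3 + 28 + 8 + 26 − 1 + 29 = 93; the blank must be 106 − 93 = 13.
Column 4 has 23 + 13 + 16 + 35 + 0 − 1 = 86; the blank must be 106 − 86 = 20.
Row 1 has -1 + 33 + 7 + 20 + 28 − 12 = 75; the blank must be 106 − 75 = 31.
Row 5 has 13 + 19 + 8 + 35 + 0 + 3 = 78; the blank must be 106 − 78 = 28.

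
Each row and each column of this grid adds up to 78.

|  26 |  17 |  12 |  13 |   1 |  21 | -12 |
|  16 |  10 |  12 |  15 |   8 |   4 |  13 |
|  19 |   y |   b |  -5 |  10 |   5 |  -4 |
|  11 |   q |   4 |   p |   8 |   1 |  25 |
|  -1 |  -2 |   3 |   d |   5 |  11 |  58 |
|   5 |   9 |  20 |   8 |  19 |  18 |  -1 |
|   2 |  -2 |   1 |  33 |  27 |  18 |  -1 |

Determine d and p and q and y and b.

The known cells in row 5 total 74, leaving 78 − 74 = 4 for the blank.
The known cells in column 4 total 68, leaving 78 − 68 = 10 for the blank.
The known cells in row 4 total 59, leaving 78 − 59 = 19 for the blank.
The known cells in column 2 total 51, leaving 78 − 51 = 27 for the blank.
The known cells in row 3 total 52, leaving 78 − 52 = 26 for the blank.

d = 4, p = 10, q = 19, y = 27, b = 26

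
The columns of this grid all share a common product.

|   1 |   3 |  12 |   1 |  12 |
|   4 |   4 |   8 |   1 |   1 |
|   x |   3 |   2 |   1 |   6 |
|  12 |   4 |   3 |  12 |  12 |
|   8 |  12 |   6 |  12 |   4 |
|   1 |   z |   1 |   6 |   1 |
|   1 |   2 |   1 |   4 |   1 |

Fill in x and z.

Columns 3 and 4 each multiply to 3456, so every column has product 3456.
Column 1: 1×4×12×8×1×1 = 384, so the missing entry is 3456 ÷ 384 = 9.
Column 2: 3×4×3×4×12×2 = 3456, so the missing entry is 3456 ÷ 3456 = 1.

x = 9, z = 1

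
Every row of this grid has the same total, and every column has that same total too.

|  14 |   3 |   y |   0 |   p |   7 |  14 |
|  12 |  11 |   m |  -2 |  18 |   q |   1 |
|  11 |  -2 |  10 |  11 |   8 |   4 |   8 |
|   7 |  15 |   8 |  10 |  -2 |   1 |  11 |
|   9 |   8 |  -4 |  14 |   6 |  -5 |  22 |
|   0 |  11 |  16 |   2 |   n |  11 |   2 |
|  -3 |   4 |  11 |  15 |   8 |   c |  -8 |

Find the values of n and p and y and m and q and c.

Rows 3 and 4 both sum to 50, so that's the common total.
Row 7 has -3 + 4 + 11 + 15 + 8 − 8 = 27; the blank must be 50 − 27 = 23.
Column 6 has 7 + 4 + 1 − 5 + 11 + 23 = 41; the blank must be 50 − 41 = 9.
Row 2 has 12 + 11 − 2 + 18 + 9 + 1 = 49; the blank must be 50 − 49 = 1.
Row 6 has 0 + 11 + 16 + 2 + 11 + 2 = 42; the blank must be 50 − 42 = 8.
Column 5 has 18 + 8 − 2 + 6 + 8 + 8 = 46; the blank must be 50 − 46 = 4.
Row 1 has 14 + 3 + 0 + 4 + 7 + 14 = 42; the blank must be 50 − 42 = 8.

n = 8, p = 4, y = 8, m = 1, q = 9, c = 23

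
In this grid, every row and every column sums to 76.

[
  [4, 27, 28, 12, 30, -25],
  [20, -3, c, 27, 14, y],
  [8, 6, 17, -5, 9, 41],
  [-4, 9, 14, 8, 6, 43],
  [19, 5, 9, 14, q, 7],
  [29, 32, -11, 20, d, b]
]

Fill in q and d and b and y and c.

q = 22, d = -5, b = 11, y = -1, c = 19

Row 5 has 19 + 5 + 9 + 14 + 7 = 54; the blank must be 76 − 54 = 22.
Column 3 has 28 + 17 + 14 + 9 − 11 = 57; the blank must be 76 − 57 = 19.
Row 2 has 20 − 3 + 19 + 27 + 14 = 77; the blank must be 76 − 77 = -1.
Column 6 has -25 − 1 + 41 + 43 + 7 = 65; the blank must be 76 − 65 = 11.
Row 6 has 29 + 32 − 11 + 20 + 11 = 81; the blank must be 76 − 81 = -5.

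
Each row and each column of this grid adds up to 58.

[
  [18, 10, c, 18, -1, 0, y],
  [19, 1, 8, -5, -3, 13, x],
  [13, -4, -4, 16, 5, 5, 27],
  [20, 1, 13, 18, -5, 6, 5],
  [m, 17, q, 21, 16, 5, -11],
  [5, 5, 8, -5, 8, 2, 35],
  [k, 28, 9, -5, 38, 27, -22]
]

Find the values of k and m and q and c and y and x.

The known cells in row 7 total 75, leaving 58 − 75 = -17 for the blank.
The known cells in column 1 total 58, leaving 58 − 58 = 0 for the blank.
The known cells in row 5 total 48, leaving 58 − 48 = 10 for the blank.
The known cells in column 3 total 44, leaving 58 − 44 = 14 for the blank.
The known cells in row 1 total 59, leaving 58 − 59 = -1 for the blank.
The known cells in row 2 total 33, leaving 58 − 33 = 25 for the blank.

k = -17, m = 0, q = 10, c = 14, y = -1, x = 25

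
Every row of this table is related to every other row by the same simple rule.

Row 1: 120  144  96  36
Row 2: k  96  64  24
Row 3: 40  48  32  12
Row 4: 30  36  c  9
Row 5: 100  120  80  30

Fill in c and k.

Each row is a constant multiple of every other row — this is a multiplication table with the headers hidden.
Row 4 is 9/36 = 1/4 times row 1, so its entry in column 3 is 96 × 1/4 = 24.
Row 2 is 24/36 = 2/3 times row 1, so its entry in column 1 is 120 × 2/3 = 80.

c = 24, k = 80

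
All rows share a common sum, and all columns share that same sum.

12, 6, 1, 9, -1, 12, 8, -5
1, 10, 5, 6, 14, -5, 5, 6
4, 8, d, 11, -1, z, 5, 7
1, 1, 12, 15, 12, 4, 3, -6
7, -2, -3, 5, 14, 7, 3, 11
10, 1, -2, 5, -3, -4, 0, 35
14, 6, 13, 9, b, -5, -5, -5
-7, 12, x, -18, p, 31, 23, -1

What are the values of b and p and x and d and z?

b = 15, p = -8, x = 10, d = 6, z = 2

Rows 1 and 2 both sum to 42, so that's the common total.
Row 7: 14 + 6 + 13 + 9 − 5 − 5 − 5 = 27, so its missing entry is 42 − 27 = 15.
Column 5: -1 + 14 − 1 + 12 + 14 − 3 + 15 = 50, so its missing entry is 42 − 50 = -8.
Row 8: -7 + 12 − 18 − 8 + 31 + 23 − 1 = 32, so its missing entry is 42 − 32 = 10.
Column 3: 1 + 5 + 12 − 3 − 2 + 13 + 10 = 36, so its missing entry is 42 − 36 = 6.
Row 3: 4 + 8 + 6 + 11 − 1 + 5 + 7 = 40, so its missing entry is 42 − 40 = 2.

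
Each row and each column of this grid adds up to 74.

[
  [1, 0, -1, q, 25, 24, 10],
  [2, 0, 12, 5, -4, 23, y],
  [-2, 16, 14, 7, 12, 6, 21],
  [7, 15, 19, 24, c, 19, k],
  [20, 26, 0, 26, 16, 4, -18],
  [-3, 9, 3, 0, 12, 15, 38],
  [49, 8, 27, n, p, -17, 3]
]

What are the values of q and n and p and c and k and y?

The known cells in row 1 total 59, leaving 74 − 59 = 15 for the blank.
The known cells in row 2 total 38, leaving 74 − 38 = 36 for the blank.
The known cells in column 7 total 90, leaving 74 − 90 = -16 for the blank.
The known cells in row 4 total 68, leaving 74 − 68 = 6 for the blank.
The known cells in column 5 total 67, leaving 74 − 67 = 7 for the blank.
The known cells in row 7 total 77, leaving 74 − 77 = -3 for the blank.

q = 15, n = -3, p = 7, c = 6, k = -16, y = 36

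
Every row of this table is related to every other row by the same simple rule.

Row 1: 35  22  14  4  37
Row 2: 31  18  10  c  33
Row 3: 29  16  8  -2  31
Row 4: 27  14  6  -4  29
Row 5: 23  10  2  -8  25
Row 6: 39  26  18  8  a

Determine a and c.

a = 41, c = 0

The difference between any two rows is the same in every column — this is an addition table with the headers hidden.
Row 6 minus row 1 is 39 − 35 = 4, so its entry in column 5 is 37 + 4 = 41.
Row 2 minus row 1 is 31 − 35 = -4, so its entry in column 4 is 4 + (-4) = 0.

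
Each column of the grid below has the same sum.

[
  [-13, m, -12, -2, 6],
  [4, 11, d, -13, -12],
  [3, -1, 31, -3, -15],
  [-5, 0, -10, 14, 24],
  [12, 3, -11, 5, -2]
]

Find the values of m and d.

Column 1 sums to 1 and so does column 4; that's the common total.
In column 2 the known cells total 13, leaving 1 − 13 = -12.
In column 3 the known cells total -2, leaving 1 − (-2) = 3.

m = -12, d = 3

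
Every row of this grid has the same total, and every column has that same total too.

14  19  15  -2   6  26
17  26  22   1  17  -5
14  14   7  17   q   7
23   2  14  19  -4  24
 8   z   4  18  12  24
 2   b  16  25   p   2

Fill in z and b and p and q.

Rows 1 and 2 both sum to 78, so that's the common total.
Row 5: 8 + 4 + 18 + 12 + 24 = 66, so its missing entry is 78 − 66 = 12.
Column 2: 19 + 26 + 14 + 2 + 12 = 73, so its missing entry is 78 − 73 = 5.
Row 6: 2 + 5 + 16 + 25 + 2 = 50, so its missing entry is 78 − 50 = 28.
Row 3: 14 + 14 + 7 + 17 + 7 = 59, so its missing entry is 78 − 59 = 19.

z = 12, b = 5, p = 28, q = 19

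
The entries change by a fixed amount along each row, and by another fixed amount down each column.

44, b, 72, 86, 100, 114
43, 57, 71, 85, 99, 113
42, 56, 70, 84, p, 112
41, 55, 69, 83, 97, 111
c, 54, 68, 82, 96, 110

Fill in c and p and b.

Along each row the entries change by 14 per step; down each column they change by -1.
Row 5: from 54 at column 2, stepping by 14 to column 1 gives 40.
Row 3: from 42 at column 1, stepping by 14 to column 5 gives 98.
Row 1: from 44 at column 1, stepping by 14 to column 2 gives 58.

c = 40, p = 98, b = 58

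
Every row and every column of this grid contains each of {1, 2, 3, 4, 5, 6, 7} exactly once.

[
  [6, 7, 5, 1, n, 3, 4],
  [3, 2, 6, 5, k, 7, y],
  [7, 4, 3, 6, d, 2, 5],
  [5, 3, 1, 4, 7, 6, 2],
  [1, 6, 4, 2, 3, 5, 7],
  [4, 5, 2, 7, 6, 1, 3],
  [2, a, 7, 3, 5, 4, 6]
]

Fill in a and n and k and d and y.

Cell (3,5): row 3 already has {2, 3, 4, 5, 6, 7} → 1.
At (row 1, col 5): row 1 already has {1, 3, 4, 5, 6, 7}, so the value is 2.
Cell (7,2): row 7 already has {2, 3, 4, 5, 6, 7} → 1.
For row 2, column 5: column 5 already has {1, 2, 3, 5, 6, 7}; that leaves 4.
At (row 2, col 7): row 2 already has {2, 3, 4, 5, 6, 7}, so the value is 1.

a = 1, n = 2, k = 4, d = 1, y = 1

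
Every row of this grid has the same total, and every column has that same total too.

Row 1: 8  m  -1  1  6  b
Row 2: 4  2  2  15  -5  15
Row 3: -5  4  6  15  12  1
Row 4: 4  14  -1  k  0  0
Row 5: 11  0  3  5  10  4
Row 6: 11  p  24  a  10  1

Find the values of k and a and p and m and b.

k = 16, a = -19, p = 6, m = 7, b = 12

Rows 2 and 3 both sum to 33, so that's the common total.
The known cells in row 4 total 17, leaving 33 − 17 = 16 for the blank.
The known cells in column 6 total 21, leaving 33 − 21 = 12 for the blank.
The known cells in row 1 total 26, leaving 33 − 26 = 7 for the blank.
The known cells in column 2 total 27, leaving 33 − 27 = 6 for the blank.
The known cells in row 6 total 52, leaving 33 − 52 = -19 for the blank.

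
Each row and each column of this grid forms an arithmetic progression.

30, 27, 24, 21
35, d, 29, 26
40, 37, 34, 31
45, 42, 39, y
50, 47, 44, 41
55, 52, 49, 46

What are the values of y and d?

y = 36, d = 32

Along each row the entries change by -3 per step; down each column they change by 5.
Row 4: from 45 at column 1, stepping by -3 to column 4 gives 36.
Row 2: from 35 at column 1, stepping by -3 to column 2 gives 32.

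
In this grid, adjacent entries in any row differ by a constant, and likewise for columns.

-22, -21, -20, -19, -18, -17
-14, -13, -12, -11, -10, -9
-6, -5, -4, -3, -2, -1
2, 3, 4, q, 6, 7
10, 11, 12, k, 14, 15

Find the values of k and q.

Along each row the entries change by 1 per step; down each column they change by 8.
Row 5: from 10 at column 1, stepping by 1 to column 4 gives 13.
Row 4: from 2 at column 1, stepping by 1 to column 4 gives 5.

k = 13, q = 5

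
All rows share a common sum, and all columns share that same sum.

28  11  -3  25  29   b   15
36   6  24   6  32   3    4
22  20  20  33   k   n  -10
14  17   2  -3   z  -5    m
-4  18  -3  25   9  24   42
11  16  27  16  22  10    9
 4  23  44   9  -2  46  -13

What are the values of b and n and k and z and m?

b = 6, n = 27, k = -1, z = 22, m = 64

Rows 2 and 5 both sum to 111, so that's the common total.
Row 1 has 28 + 11 − 3 + 25 + 29 + 15 = 105; the blank must be 111 − 105 = 6.
Column 7 has 15 + 4 − 10 + 42 + 9 − 13 = 47; the blank must be 111 − 47 = 64.
Row 4 has 14 + 17 + 2 − 3 − 5 + 64 = 89; the blank must be 111 − 89 = 22.
Column 5 has 29 + 32 + 22 + 9 + 22 − 2 = 112; the blank must be 111 − 112 = -1.
Row 3 has 22 + 20 + 20 + 33 − 1 − 10 = 84; the blank must be 111 − 84 = 27.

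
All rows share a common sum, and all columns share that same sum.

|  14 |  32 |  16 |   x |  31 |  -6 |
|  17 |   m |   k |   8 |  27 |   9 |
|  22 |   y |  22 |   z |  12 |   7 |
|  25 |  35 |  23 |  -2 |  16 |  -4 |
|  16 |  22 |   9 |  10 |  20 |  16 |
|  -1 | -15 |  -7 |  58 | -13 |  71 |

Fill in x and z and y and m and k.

Rows 4 and 5 both sum to 93, so that's the common total.
The known cells in column 3 total 63, leaving 93 − 63 = 30 for the blank.
The known cells in row 2 total 91, leaving 93 − 91 = 2 for the blank.
The known cells in column 2 total 76, leaving 93 − 76 = 17 for the blank.
The known cells in row 1 total 87, leaving 93 − 87 = 6 for the blank.
The known cells in row 3 total 80, leaving 93 − 80 = 13 for the blank.

x = 6, z = 13, y = 17, m = 2, k = 30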